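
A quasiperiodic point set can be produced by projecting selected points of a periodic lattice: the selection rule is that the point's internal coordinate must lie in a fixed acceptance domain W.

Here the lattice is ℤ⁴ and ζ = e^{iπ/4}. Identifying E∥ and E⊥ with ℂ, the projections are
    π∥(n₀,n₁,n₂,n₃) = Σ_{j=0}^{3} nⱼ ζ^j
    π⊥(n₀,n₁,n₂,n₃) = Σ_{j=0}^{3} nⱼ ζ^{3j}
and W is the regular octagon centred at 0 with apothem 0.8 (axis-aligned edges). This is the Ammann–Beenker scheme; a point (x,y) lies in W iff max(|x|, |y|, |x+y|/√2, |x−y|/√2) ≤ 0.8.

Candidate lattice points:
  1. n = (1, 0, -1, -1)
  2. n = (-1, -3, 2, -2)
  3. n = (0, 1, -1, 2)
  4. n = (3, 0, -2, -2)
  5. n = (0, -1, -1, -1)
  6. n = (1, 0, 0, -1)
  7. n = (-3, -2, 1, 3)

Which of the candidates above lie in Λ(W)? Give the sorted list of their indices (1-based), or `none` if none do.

Internal map: ζ^{3j} for j=0..3 gives (1,0), (−√2/2,√2/2), (0,−1), (√2/2,√2/2).
candidate 1: n = (1, 0, -1, -1) → π⊥ ≈ (+0.29289, +0.29289); max(|x|,|y|,|x±y|/√2) = 0.41421 ≤ 0.8 ⇒ ∈ W
candidate 2: n = (-1, -3, 2, -2) → π⊥ ≈ (-0.29289, -5.53553); max(|x|,|y|,|x±y|/√2) = 5.53553 > 0.8 ⇒ ∉ W
candidate 3: n = (0, 1, -1, 2) → π⊥ ≈ (+0.70711, +3.12132); max(|x|,|y|,|x±y|/√2) = 3.12132 > 0.8 ⇒ ∉ W
candidate 4: n = (3, 0, -2, -2) → π⊥ ≈ (+1.58579, +0.58579); max(|x|,|y|,|x±y|/√2) = 1.58579 > 0.8 ⇒ ∉ W
candidate 5: n = (0, -1, -1, -1) → π⊥ ≈ (+0.00000, -0.41421); max(|x|,|y|,|x±y|/√2) = 0.41421 ≤ 0.8 ⇒ ∈ W
candidate 6: n = (1, 0, 0, -1) → π⊥ ≈ (+0.29289, -0.70711); max(|x|,|y|,|x±y|/√2) = 0.70711 ≤ 0.8 ⇒ ∈ W
candidate 7: n = (-3, -2, 1, 3) → π⊥ ≈ (+0.53553, -0.29289); max(|x|,|y|,|x±y|/√2) = 0.58579 ≤ 0.8 ⇒ ∈ W

1, 5, 6, 7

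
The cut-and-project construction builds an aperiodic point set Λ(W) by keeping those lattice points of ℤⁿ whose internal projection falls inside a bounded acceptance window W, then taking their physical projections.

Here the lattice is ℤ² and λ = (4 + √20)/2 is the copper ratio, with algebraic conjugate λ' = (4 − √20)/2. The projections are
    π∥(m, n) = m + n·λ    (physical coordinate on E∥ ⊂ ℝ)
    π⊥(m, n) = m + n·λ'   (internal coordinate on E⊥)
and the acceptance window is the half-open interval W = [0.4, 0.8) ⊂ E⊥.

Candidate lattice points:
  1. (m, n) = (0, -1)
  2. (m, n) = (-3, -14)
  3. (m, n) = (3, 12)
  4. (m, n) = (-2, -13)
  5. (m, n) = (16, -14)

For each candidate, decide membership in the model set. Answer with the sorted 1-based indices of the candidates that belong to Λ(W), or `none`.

none

Compute λ' = (4−√20)/2 = -0.236068, so π⊥(m,n) = m -0.236068·n.
candidate 1: (m,n)=(0,-1) → π∥ = 0-1·λ ≈ -4.236068, π⊥ = 0-1·λ' ≈ 0.236068 ∉ [0.4, 0.8) ⇒ out
candidate 2: (m,n)=(-3,-14) → π∥ = -3-14·λ ≈ -62.304952, π⊥ = -3-14·λ' ≈ 0.304952 ∉ [0.4, 0.8) ⇒ out
candidate 3: (m,n)=(3,12) → π∥ = 3+12·λ ≈ 53.832816, π⊥ = 3+12·λ' ≈ 0.167184 ∉ [0.4, 0.8) ⇒ out
candidate 4: (m,n)=(-2,-13) → π∥ = -2-13·λ ≈ -57.068884, π⊥ = -2-13·λ' ≈ 1.068884 ∉ [0.4, 0.8) ⇒ out
candidate 5: (m,n)=(16,-14) → π∥ = 16-14·λ ≈ -43.304952, π⊥ = 16-14·λ' ≈ 19.304952 ∉ [0.4, 0.8) ⇒ out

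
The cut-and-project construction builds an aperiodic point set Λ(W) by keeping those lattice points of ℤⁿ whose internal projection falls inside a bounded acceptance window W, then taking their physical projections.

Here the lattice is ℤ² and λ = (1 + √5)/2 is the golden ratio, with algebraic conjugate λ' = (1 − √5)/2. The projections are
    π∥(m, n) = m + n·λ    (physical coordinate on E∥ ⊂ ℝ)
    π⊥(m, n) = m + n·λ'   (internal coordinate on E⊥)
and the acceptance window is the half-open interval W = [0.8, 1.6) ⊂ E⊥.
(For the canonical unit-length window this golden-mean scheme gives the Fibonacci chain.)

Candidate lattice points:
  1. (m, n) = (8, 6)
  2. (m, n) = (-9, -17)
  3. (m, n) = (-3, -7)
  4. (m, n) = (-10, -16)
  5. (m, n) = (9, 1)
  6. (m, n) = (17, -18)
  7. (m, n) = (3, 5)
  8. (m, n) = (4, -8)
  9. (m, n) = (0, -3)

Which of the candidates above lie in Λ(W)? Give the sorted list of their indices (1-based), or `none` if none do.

Numerically λ ≈ 1.6180 and λ' = −1/λ ≈ -0.6180.
#1 (8,6): internal coord 8 + (6)·λ' = +4.2918; +4.2918 ∉ [0.8, 1.6) → out
#2 (-9,-17): internal coord -9 + (-17)·λ' = +1.5066; +1.5066 ∈ [0.8, 1.6) → IN Λ
#3 (-3,-7): internal coord -3 + (-7)·λ' = +1.3262; +1.3262 ∈ [0.8, 1.6) → IN Λ
#4 (-10,-16): internal coord -10 + (-16)·λ' = -0.1115; -0.1115 ∉ [0.8, 1.6) → out
#5 (9,1): internal coord 9 + (1)·λ' = +8.3820; +8.3820 ∉ [0.8, 1.6) → out
#6 (17,-18): internal coord 17 + (-18)·λ' = +28.1246; +28.1246 ∉ [0.8, 1.6) → out
#7 (3,5): internal coord 3 + (5)·λ' = -0.0902; -0.0902 ∉ [0.8, 1.6) → out
#8 (4,-8): internal coord 4 + (-8)·λ' = +8.9443; +8.9443 ∉ [0.8, 1.6) → out
#9 (0,-3): internal coord 0 + (-3)·λ' = +1.8541; +1.8541 ∉ [0.8, 1.6) → out

2, 3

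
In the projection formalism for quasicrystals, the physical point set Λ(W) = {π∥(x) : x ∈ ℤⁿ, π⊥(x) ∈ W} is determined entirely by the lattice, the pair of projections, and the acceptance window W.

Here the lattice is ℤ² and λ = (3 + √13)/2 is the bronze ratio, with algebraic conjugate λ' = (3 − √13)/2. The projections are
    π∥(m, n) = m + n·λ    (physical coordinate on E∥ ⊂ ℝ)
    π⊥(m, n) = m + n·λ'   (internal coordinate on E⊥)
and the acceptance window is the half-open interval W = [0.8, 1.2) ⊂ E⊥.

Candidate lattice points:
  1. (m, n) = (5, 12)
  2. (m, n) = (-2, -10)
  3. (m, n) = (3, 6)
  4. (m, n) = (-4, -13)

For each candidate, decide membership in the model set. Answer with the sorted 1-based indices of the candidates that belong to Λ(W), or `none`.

Compute λ' = (3−√13)/2 = -0.30278, so π⊥(m,n) = m -0.30278·n.
#1 (5,12): internal coord 5 + (12)·λ' = +1.36669; +1.36669 ∉ [0.8, 1.2) → out
#2 (-2,-10): internal coord -2 + (-10)·λ' = +1.02776; +1.02776 ∈ [0.8, 1.2) → IN Λ
#3 (3,6): internal coord 3 + (6)·λ' = +1.18335; +1.18335 ∈ [0.8, 1.2) → IN Λ
#4 (-4,-13): internal coord -4 + (-13)·λ' = -0.06392; -0.06392 ∉ [0.8, 1.2) → out

2, 3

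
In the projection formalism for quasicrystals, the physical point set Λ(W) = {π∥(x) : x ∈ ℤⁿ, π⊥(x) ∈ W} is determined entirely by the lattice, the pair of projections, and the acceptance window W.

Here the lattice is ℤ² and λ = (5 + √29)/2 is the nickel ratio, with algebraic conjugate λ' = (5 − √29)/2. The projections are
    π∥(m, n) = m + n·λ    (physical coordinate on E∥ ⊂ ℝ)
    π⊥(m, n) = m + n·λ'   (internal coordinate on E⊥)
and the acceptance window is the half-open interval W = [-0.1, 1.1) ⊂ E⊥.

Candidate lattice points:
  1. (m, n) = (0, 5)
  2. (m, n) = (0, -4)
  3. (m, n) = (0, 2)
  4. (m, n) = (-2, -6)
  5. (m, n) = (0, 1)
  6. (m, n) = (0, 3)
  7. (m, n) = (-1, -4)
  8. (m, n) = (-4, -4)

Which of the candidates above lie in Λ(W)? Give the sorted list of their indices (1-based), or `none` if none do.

Numerically λ ≈ 5.19258 and λ' = −1/λ ≈ -0.19258.
[1] lift (0,5): star map gives -0.96291; window check -0.1 ≤ -0.96291 < 1.1 is false → out
[2] lift (0,-4): star map gives 0.77033; window check -0.1 ≤ 0.77033 < 1.1 is true → IN Λ
[3] lift (0,2): star map gives -0.38516; window check -0.1 ≤ -0.38516 < 1.1 is false → out
[4] lift (-2,-6): star map gives -0.84451; window check -0.1 ≤ -0.84451 < 1.1 is false → out
[5] lift (0,1): star map gives -0.19258; window check -0.1 ≤ -0.19258 < 1.1 is false → out
[6] lift (0,3): star map gives -0.57775; window check -0.1 ≤ -0.57775 < 1.1 is false → out
[7] lift (-1,-4): star map gives -0.22967; window check -0.1 ≤ -0.22967 < 1.1 is false → out
[8] lift (-4,-4): star map gives -3.22967; window check -0.1 ≤ -3.22967 < 1.1 is false → out

2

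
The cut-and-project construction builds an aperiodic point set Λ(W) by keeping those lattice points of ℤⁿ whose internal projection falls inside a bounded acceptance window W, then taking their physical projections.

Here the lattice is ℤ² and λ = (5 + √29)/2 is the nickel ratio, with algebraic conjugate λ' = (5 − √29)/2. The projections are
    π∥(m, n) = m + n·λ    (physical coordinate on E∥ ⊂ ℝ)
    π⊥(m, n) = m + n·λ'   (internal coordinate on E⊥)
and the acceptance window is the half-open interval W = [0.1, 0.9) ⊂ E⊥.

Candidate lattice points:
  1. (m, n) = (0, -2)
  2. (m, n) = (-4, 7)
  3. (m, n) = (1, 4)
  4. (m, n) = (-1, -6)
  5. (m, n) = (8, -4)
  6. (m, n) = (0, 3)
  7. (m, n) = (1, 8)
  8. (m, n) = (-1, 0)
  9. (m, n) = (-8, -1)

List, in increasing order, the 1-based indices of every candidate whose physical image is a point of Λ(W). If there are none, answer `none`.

λ' = (5−√29)/2 ≈ -0.1926.
candidate 1: (m,n)=(0,-2) → π∥ = 0-2·λ ≈ -10.3852, π⊥ = 0-2·λ' ≈ 0.3852 ∈ [0.1, 0.9) ⇒ IN Λ
candidate 2: (m,n)=(-4,7) → π∥ = -4+7·λ ≈ 32.3481, π⊥ = -4+7·λ' ≈ -5.3481 ∉ [0.1, 0.9) ⇒ out
candidate 3: (m,n)=(1,4) → π∥ = 1+4·λ ≈ 21.7703, π⊥ = 1+4·λ' ≈ 0.2297 ∈ [0.1, 0.9) ⇒ IN Λ
candidate 4: (m,n)=(-1,-6) → π∥ = -1-6·λ ≈ -32.1555, π⊥ = -1-6·λ' ≈ 0.1555 ∈ [0.1, 0.9) ⇒ IN Λ
candidate 5: (m,n)=(8,-4) → π∥ = 8-4·λ ≈ -12.7703, π⊥ = 8-4·λ' ≈ 8.7703 ∉ [0.1, 0.9) ⇒ out
candidate 6: (m,n)=(0,3) → π∥ = 0+3·λ ≈ 15.5777, π⊥ = 0+3·λ' ≈ -0.5777 ∉ [0.1, 0.9) ⇒ out
candidate 7: (m,n)=(1,8) → π∥ = 1+8·λ ≈ 42.5407, π⊥ = 1+8·λ' ≈ -0.5407 ∉ [0.1, 0.9) ⇒ out
candidate 8: (m,n)=(-1,0) → π∥ = -1+0·λ ≈ -1.0000, π⊥ = -1+0·λ' ≈ -1.0000 ∉ [0.1, 0.9) ⇒ out
candidate 9: (m,n)=(-8,-1) → π∥ = -8-1·λ ≈ -13.1926, π⊥ = -8-1·λ' ≈ -7.8074 ∉ [0.1, 0.9) ⇒ out

1, 3, 4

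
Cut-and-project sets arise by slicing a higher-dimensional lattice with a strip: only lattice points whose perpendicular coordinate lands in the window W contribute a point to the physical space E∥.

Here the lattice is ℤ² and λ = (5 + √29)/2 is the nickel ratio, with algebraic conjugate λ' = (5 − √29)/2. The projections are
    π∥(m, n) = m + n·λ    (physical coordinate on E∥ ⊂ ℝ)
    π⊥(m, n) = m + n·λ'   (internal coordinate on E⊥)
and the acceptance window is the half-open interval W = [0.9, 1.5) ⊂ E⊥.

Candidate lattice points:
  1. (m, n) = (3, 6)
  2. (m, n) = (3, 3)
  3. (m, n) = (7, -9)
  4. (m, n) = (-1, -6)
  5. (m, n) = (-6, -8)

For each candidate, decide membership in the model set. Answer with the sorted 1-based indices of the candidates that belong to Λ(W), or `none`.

Numerically λ ≈ 5.19258 and λ' = −1/λ ≈ -0.19258.
[1] lift (3,6): star map gives 1.84451; window check 0.9 ≤ 1.84451 < 1.5 is false → out
[2] lift (3,3): star map gives 2.42225; window check 0.9 ≤ 2.42225 < 1.5 is false → out
[3] lift (7,-9): star map gives 8.73324; window check 0.9 ≤ 8.73324 < 1.5 is false → out
[4] lift (-1,-6): star map gives 0.15549; window check 0.9 ≤ 0.15549 < 1.5 is false → out
[5] lift (-6,-8): star map gives -4.45934; window check 0.9 ≤ -4.45934 < 1.5 is false → out

none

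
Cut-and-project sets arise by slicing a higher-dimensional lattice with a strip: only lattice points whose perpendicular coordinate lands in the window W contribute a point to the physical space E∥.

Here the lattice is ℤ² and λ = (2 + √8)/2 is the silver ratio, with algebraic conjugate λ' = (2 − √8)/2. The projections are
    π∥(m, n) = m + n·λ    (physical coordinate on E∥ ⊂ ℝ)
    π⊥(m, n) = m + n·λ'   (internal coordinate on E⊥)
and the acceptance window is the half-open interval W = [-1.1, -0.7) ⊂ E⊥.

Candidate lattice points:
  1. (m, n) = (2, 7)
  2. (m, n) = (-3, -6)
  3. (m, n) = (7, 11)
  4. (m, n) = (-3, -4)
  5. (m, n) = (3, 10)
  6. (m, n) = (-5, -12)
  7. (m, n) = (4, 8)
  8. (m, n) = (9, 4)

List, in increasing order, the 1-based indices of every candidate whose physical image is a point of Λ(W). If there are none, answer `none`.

Compute λ' = (2−√8)/2 = -0.414214, so π⊥(m,n) = m -0.414214·n.
[1] lift (2,7): star map gives -0.899495; window check -1.1 ≤ -0.899495 < -0.7 is true → IN Λ
[2] lift (-3,-6): star map gives -0.514719; window check -1.1 ≤ -0.514719 < -0.7 is false → out
[3] lift (7,11): star map gives 2.443651; window check -1.1 ≤ 2.443651 < -0.7 is false → out
[4] lift (-3,-4): star map gives -1.343146; window check -1.1 ≤ -1.343146 < -0.7 is false → out
[5] lift (3,10): star map gives -1.142136; window check -1.1 ≤ -1.142136 < -0.7 is false → out
[6] lift (-5,-12): star map gives -0.029437; window check -1.1 ≤ -0.029437 < -0.7 is false → out
[7] lift (4,8): star map gives 0.686292; window check -1.1 ≤ 0.686292 < -0.7 is false → out
[8] lift (9,4): star map gives 7.343146; window check -1.1 ≤ 7.343146 < -0.7 is false → out

1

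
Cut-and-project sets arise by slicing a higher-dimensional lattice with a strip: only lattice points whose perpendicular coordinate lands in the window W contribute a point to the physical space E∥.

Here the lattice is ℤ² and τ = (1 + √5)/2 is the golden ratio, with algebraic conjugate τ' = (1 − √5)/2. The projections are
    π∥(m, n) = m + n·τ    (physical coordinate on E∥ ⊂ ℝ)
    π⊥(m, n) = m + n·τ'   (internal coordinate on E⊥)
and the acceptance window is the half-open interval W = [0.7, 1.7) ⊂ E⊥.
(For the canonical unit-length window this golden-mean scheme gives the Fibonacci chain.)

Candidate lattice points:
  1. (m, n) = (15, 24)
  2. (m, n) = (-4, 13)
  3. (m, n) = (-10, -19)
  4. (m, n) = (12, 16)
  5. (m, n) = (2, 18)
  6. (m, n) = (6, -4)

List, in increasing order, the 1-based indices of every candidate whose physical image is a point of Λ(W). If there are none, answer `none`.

τ' = (1−√5)/2 ≈ -0.618034.
candidate 1: (m,n)=(15,24) → π∥ = 15+24·τ ≈ 53.832816, π⊥ = 15+24·τ' ≈ 0.167184 ∉ [0.7, 1.7) ⇒ out
candidate 2: (m,n)=(-4,13) → π∥ = -4+13·τ ≈ 17.034442, π⊥ = -4+13·τ' ≈ -12.034442 ∉ [0.7, 1.7) ⇒ out
candidate 3: (m,n)=(-10,-19) → π∥ = -10-19·τ ≈ -40.742646, π⊥ = -10-19·τ' ≈ 1.742646 ∉ [0.7, 1.7) ⇒ out
candidate 4: (m,n)=(12,16) → π∥ = 12+16·τ ≈ 37.888544, π⊥ = 12+16·τ' ≈ 2.111456 ∉ [0.7, 1.7) ⇒ out
candidate 5: (m,n)=(2,18) → π∥ = 2+18·τ ≈ 31.124612, π⊥ = 2+18·τ' ≈ -9.124612 ∉ [0.7, 1.7) ⇒ out
candidate 6: (m,n)=(6,-4) → π∥ = 6-4·τ ≈ -0.472136, π⊥ = 6-4·τ' ≈ 8.472136 ∉ [0.7, 1.7) ⇒ out

none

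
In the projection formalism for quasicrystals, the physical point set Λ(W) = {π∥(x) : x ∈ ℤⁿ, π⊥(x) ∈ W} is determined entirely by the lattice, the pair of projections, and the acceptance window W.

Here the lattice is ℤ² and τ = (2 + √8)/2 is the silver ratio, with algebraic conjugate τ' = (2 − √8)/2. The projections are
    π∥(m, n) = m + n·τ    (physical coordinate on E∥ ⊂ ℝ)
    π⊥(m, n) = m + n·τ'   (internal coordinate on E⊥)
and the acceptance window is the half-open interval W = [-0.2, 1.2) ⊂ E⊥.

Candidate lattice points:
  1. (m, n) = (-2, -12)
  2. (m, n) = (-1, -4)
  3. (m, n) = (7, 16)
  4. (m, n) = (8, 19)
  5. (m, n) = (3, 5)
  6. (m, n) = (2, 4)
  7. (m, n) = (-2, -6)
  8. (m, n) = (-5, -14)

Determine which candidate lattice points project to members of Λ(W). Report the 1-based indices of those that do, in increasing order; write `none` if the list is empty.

2, 3, 4, 5, 6, 7, 8

Numerically τ ≈ 2.41421 and τ' = −1/τ ≈ -0.41421.
#1 (-2,-12): internal coord -2 + (-12)·τ' = +2.97056; +2.97056 ∉ [-0.2, 1.2) → out
#2 (-1,-4): internal coord -1 + (-4)·τ' = +0.65685; +0.65685 ∈ [-0.2, 1.2) → IN Λ
#3 (7,16): internal coord 7 + (16)·τ' = +0.37258; +0.37258 ∈ [-0.2, 1.2) → IN Λ
#4 (8,19): internal coord 8 + (19)·τ' = +0.12994; +0.12994 ∈ [-0.2, 1.2) → IN Λ
#5 (3,5): internal coord 3 + (5)·τ' = +0.92893; +0.92893 ∈ [-0.2, 1.2) → IN Λ
#6 (2,4): internal coord 2 + (4)·τ' = +0.34315; +0.34315 ∈ [-0.2, 1.2) → IN Λ
#7 (-2,-6): internal coord -2 + (-6)·τ' = +0.48528; +0.48528 ∈ [-0.2, 1.2) → IN Λ
#8 (-5,-14): internal coord -5 + (-14)·τ' = +0.79899; +0.79899 ∈ [-0.2, 1.2) → IN Λ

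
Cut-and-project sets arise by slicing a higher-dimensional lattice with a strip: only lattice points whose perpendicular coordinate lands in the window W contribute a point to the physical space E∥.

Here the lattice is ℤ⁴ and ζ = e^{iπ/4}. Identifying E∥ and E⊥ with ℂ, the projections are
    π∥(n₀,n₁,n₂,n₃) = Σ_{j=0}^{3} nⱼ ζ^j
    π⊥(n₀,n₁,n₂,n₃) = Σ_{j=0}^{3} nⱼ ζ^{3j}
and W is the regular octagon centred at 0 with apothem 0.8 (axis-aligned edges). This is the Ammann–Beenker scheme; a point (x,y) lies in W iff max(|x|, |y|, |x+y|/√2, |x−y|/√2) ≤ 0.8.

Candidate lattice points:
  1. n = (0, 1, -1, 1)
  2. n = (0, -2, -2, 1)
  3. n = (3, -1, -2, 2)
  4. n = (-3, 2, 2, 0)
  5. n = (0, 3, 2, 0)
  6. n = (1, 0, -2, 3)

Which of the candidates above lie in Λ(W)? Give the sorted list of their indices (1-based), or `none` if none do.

With ζ = e^{iπ/4} the internal vectors are ζ^0,ζ^3,ζ^6,ζ^9.
#1 (0, 1, -1, 1): internal (0.0000, 2.4142); octagon support 2.4142 vs apothem 0.8 → ∉ W
#2 (0, -2, -2, 1): internal (2.1213, 1.2929); octagon support 2.4142 vs apothem 0.8 → ∉ W
#3 (3, -1, -2, 2): internal (5.1213, 2.7071); octagon support 5.5355 vs apothem 0.8 → ∉ W
#4 (-3, 2, 2, 0): internal (-4.4142, -0.5858); octagon support 4.4142 vs apothem 0.8 → ∉ W
#5 (0, 3, 2, 0): internal (-2.1213, 0.1213); octagon support 2.1213 vs apothem 0.8 → ∉ W
#6 (1, 0, -2, 3): internal (3.1213, 4.1213); octagon support 5.1213 vs apothem 0.8 → ∉ W

none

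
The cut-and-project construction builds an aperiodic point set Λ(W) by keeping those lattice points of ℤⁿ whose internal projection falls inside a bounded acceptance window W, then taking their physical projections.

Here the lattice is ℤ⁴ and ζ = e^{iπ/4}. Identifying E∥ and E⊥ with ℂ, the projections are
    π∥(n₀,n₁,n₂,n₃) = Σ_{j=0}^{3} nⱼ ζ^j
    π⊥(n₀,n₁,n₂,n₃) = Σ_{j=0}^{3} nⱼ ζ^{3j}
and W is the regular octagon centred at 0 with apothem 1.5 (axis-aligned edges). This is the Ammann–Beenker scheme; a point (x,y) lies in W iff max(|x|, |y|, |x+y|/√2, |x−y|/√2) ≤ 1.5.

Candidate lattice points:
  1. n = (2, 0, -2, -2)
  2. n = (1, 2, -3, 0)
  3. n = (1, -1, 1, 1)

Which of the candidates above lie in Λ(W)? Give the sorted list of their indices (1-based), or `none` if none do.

1

π⊥(n) = n₀ + n₁ζ³ + n₂ζ⁶ + n₃ζ⁹ where ζ = e^{iπ/4}.
candidate 1: n = (2, 0, -2, -2) → π⊥ ≈ (+0.5858, +0.5858); max(|x|,|y|,|x±y|/√2) = 0.8284 ≤ 1.5 ⇒ ∈ W
candidate 2: n = (1, 2, -3, 0) → π⊥ ≈ (-0.4142, +4.4142); max(|x|,|y|,|x±y|/√2) = 4.4142 > 1.5 ⇒ ∉ W
candidate 3: n = (1, -1, 1, 1) → π⊥ ≈ (+2.4142, -1.0000); max(|x|,|y|,|x±y|/√2) = 2.4142 > 1.5 ⇒ ∉ W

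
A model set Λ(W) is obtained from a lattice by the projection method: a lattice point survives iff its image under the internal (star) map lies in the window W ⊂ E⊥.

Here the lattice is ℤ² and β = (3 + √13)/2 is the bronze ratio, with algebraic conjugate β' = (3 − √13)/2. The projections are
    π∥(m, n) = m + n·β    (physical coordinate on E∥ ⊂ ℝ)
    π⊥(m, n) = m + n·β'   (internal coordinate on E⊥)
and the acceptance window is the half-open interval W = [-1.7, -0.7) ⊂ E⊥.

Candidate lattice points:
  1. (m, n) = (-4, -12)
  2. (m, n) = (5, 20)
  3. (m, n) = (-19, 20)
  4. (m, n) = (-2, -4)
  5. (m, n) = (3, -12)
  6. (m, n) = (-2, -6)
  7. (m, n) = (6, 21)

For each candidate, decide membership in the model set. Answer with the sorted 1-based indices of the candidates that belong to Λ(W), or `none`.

Numerically β ≈ 3.3028 and β' = −1/β ≈ -0.3028.
candidate 1: (m,n)=(-4,-12) → π∥ = -4-12·β ≈ -43.6333, π⊥ = -4-12·β' ≈ -0.3667 ∉ [-1.7, -0.7) ⇒ out
candidate 2: (m,n)=(5,20) → π∥ = 5+20·β ≈ 71.0555, π⊥ = 5+20·β' ≈ -1.0555 ∈ [-1.7, -0.7) ⇒ IN Λ
candidate 3: (m,n)=(-19,20) → π∥ = -19+20·β ≈ 47.0555, π⊥ = -19+20·β' ≈ -25.0555 ∉ [-1.7, -0.7) ⇒ out
candidate 4: (m,n)=(-2,-4) → π∥ = -2-4·β ≈ -15.2111, π⊥ = -2-4·β' ≈ -0.7889 ∈ [-1.7, -0.7) ⇒ IN Λ
candidate 5: (m,n)=(3,-12) → π∥ = 3-12·β ≈ -36.6333, π⊥ = 3-12·β' ≈ 6.6333 ∉ [-1.7, -0.7) ⇒ out
candidate 6: (m,n)=(-2,-6) → π∥ = -2-6·β ≈ -21.8167, π⊥ = -2-6·β' ≈ -0.1833 ∉ [-1.7, -0.7) ⇒ out
candidate 7: (m,n)=(6,21) → π∥ = 6+21·β ≈ 75.3583, π⊥ = 6+21·β' ≈ -0.3583 ∉ [-1.7, -0.7) ⇒ out

2, 4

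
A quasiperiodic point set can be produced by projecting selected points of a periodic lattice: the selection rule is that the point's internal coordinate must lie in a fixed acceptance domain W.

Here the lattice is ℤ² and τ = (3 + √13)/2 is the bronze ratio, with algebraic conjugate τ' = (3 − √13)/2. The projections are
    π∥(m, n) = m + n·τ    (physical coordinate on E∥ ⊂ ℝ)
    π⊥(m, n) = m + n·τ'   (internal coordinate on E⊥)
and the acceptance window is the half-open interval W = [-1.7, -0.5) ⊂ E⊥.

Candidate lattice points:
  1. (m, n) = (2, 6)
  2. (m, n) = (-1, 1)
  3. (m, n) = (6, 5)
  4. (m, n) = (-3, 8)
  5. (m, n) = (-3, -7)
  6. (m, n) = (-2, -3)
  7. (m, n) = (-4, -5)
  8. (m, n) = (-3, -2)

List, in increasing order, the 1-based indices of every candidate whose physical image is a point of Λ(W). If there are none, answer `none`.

Numerically τ ≈ 3.3028 and τ' = −1/τ ≈ -0.3028.
#1 (2,6): internal coord 2 + (6)·τ' = +0.1833; +0.1833 ∉ [-1.7, -0.5) → out
#2 (-1,1): internal coord -1 + (1)·τ' = -1.3028; -1.3028 ∈ [-1.7, -0.5) → IN Λ
#3 (6,5): internal coord 6 + (5)·τ' = +4.4861; +4.4861 ∉ [-1.7, -0.5) → out
#4 (-3,8): internal coord -3 + (8)·τ' = -5.4222; -5.4222 ∉ [-1.7, -0.5) → out
#5 (-3,-7): internal coord -3 + (-7)·τ' = -0.8806; -0.8806 ∈ [-1.7, -0.5) → IN Λ
#6 (-2,-3): internal coord -2 + (-3)·τ' = -1.0917; -1.0917 ∈ [-1.7, -0.5) → IN Λ
#7 (-4,-5): internal coord -4 + (-5)·τ' = -2.4861; -2.4861 ∉ [-1.7, -0.5) → out
#8 (-3,-2): internal coord -3 + (-2)·τ' = -2.3944; -2.3944 ∉ [-1.7, -0.5) → out

2, 5, 6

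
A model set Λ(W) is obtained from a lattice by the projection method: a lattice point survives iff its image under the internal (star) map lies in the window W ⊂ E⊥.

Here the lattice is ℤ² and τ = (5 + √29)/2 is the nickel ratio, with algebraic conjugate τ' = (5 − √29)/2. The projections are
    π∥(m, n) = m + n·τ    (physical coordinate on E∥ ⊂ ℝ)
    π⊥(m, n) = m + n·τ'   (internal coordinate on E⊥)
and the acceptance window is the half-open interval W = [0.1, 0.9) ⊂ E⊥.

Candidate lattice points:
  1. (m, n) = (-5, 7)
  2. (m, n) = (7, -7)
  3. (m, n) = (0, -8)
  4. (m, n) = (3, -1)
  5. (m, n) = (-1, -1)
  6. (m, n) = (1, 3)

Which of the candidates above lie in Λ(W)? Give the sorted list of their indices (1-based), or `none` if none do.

Numerically τ ≈ 5.192582 and τ' = −1/τ ≈ -0.192582.
candidate 1: (m,n)=(-5,7) → π∥ = -5+7·τ ≈ 31.348077, π⊥ = -5+7·τ' ≈ -6.348077 ∉ [0.1, 0.9) ⇒ out
candidate 2: (m,n)=(7,-7) → π∥ = 7-7·τ ≈ -29.348077, π⊥ = 7-7·τ' ≈ 8.348077 ∉ [0.1, 0.9) ⇒ out
candidate 3: (m,n)=(0,-8) → π∥ = 0-8·τ ≈ -41.540659, π⊥ = 0-8·τ' ≈ 1.540659 ∉ [0.1, 0.9) ⇒ out
candidate 4: (m,n)=(3,-1) → π∥ = 3-1·τ ≈ -2.192582, π⊥ = 3-1·τ' ≈ 3.192582 ∉ [0.1, 0.9) ⇒ out
candidate 5: (m,n)=(-1,-1) → π∥ = -1-1·τ ≈ -6.192582, π⊥ = -1-1·τ' ≈ -0.807418 ∉ [0.1, 0.9) ⇒ out
candidate 6: (m,n)=(1,3) → π∥ = 1+3·τ ≈ 16.577747, π⊥ = 1+3·τ' ≈ 0.422253 ∈ [0.1, 0.9) ⇒ IN Λ

6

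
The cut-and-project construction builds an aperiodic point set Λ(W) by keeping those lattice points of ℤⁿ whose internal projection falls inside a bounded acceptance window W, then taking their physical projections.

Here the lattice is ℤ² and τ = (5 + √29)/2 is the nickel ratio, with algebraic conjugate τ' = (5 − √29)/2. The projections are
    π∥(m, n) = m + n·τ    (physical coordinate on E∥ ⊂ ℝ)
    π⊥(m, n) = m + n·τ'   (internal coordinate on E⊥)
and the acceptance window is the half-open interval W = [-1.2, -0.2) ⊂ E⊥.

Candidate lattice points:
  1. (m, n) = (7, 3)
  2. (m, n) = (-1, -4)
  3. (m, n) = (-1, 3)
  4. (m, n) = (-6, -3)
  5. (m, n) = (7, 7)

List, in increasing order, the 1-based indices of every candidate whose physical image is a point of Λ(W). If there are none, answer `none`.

2

τ' = (5−√29)/2 ≈ -0.1926.
candidate 1: (m,n)=(7,3) → π∥ = 7+3·τ ≈ 22.5777, π⊥ = 7+3·τ' ≈ 6.4223 ∉ [-1.2, -0.2) ⇒ out
candidate 2: (m,n)=(-1,-4) → π∥ = -1-4·τ ≈ -21.7703, π⊥ = -1-4·τ' ≈ -0.2297 ∈ [-1.2, -0.2) ⇒ IN Λ
candidate 3: (m,n)=(-1,3) → π∥ = -1+3·τ ≈ 14.5777, π⊥ = -1+3·τ' ≈ -1.5777 ∉ [-1.2, -0.2) ⇒ out
candidate 4: (m,n)=(-6,-3) → π∥ = -6-3·τ ≈ -21.5777, π⊥ = -6-3·τ' ≈ -5.4223 ∉ [-1.2, -0.2) ⇒ out
candidate 5: (m,n)=(7,7) → π∥ = 7+7·τ ≈ 43.3481, π⊥ = 7+7·τ' ≈ 5.6519 ∉ [-1.2, -0.2) ⇒ out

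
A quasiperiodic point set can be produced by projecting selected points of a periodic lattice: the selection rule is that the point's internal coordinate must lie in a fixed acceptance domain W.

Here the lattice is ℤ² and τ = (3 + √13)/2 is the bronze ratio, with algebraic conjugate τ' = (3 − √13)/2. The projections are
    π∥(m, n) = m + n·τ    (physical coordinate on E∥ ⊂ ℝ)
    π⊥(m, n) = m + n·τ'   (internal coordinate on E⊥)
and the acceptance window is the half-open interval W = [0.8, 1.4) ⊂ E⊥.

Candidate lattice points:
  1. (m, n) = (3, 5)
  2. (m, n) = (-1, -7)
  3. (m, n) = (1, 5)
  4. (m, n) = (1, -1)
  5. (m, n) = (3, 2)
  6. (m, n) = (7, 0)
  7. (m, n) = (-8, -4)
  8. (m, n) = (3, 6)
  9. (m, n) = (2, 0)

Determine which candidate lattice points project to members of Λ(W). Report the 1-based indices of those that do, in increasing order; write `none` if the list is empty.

2, 4, 8

τ' = (3−√13)/2 ≈ -0.30278.
#1 (3,5): internal coord 3 + (5)·τ' = +1.48612; +1.48612 ∉ [0.8, 1.4) → out
#2 (-1,-7): internal coord -1 + (-7)·τ' = +1.11943; +1.11943 ∈ [0.8, 1.4) → IN Λ
#3 (1,5): internal coord 1 + (5)·τ' = -0.51388; -0.51388 ∉ [0.8, 1.4) → out
#4 (1,-1): internal coord 1 + (-1)·τ' = +1.30278; +1.30278 ∈ [0.8, 1.4) → IN Λ
#5 (3,2): internal coord 3 + (2)·τ' = +2.39445; +2.39445 ∉ [0.8, 1.4) → out
#6 (7,0): internal coord 7 + (0)·τ' = +7.00000; +7.00000 ∉ [0.8, 1.4) → out
#7 (-8,-4): internal coord -8 + (-4)·τ' = -6.78890; -6.78890 ∉ [0.8, 1.4) → out
#8 (3,6): internal coord 3 + (6)·τ' = +1.18335; +1.18335 ∈ [0.8, 1.4) → IN Λ
#9 (2,0): internal coord 2 + (0)·τ' = +2.00000; +2.00000 ∉ [0.8, 1.4) → out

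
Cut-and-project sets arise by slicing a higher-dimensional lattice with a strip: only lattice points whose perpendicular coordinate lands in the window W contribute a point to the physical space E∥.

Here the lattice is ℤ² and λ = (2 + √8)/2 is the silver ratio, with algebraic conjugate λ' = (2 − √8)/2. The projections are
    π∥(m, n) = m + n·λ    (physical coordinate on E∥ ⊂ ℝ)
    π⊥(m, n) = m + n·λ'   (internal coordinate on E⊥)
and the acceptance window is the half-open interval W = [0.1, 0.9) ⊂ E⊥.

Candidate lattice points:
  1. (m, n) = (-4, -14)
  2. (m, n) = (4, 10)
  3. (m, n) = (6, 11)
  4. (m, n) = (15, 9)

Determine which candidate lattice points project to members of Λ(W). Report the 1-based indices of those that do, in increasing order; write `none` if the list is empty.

none

λ' = (2−√8)/2 ≈ -0.414214.
#1 (-4,-14): internal coord -4 + (-14)·λ' = +1.798990; +1.798990 ∉ [0.1, 0.9) → out
#2 (4,10): internal coord 4 + (10)·λ' = -0.142136; -0.142136 ∉ [0.1, 0.9) → out
#3 (6,11): internal coord 6 + (11)·λ' = +1.443651; +1.443651 ∉ [0.1, 0.9) → out
#4 (15,9): internal coord 15 + (9)·λ' = +11.272078; +11.272078 ∉ [0.1, 0.9) → out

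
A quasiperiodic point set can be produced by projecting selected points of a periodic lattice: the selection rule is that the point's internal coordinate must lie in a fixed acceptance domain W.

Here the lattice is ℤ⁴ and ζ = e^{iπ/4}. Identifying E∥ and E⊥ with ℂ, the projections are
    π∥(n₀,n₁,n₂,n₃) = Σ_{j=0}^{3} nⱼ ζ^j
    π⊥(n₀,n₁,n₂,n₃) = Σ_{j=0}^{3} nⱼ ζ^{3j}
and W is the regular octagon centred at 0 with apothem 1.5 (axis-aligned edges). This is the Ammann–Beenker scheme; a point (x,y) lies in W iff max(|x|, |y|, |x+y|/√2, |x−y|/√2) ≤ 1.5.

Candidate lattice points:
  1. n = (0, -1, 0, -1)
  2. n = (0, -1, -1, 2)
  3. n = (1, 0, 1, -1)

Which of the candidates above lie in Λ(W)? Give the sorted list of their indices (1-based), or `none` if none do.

1

With ζ = e^{iπ/4} the internal vectors are ζ^0,ζ^3,ζ^6,ζ^9.
#1 (0, -1, 0, -1): internal (0.0000, -1.4142); octagon support 1.4142 vs apothem 1.5 → ∈ W
#2 (0, -1, -1, 2): internal (2.1213, 1.7071); octagon support 2.7071 vs apothem 1.5 → ∉ W
#3 (1, 0, 1, -1): internal (0.2929, -1.7071); octagon support 1.7071 vs apothem 1.5 → ∉ W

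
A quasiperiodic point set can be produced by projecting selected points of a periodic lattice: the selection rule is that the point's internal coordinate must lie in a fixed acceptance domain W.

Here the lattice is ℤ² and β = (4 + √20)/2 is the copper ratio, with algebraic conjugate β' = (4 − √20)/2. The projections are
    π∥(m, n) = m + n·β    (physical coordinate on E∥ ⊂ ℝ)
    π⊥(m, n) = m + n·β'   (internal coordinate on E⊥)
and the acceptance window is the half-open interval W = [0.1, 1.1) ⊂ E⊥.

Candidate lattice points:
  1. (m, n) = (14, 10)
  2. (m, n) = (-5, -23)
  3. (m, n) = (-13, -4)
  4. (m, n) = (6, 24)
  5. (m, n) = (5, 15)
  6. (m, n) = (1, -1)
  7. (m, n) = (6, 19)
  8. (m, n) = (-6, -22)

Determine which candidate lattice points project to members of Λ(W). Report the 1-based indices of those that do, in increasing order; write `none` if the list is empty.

2, 4

β' = (4−√20)/2 ≈ -0.2361.
candidate 1: (m,n)=(14,10) → π∥ = 14+10·β ≈ 56.3607, π⊥ = 14+10·β' ≈ 11.6393 ∉ [0.1, 1.1) ⇒ out
candidate 2: (m,n)=(-5,-23) → π∥ = -5-23·β ≈ -102.4296, π⊥ = -5-23·β' ≈ 0.4296 ∈ [0.1, 1.1) ⇒ IN Λ
candidate 3: (m,n)=(-13,-4) → π∥ = -13-4·β ≈ -29.9443, π⊥ = -13-4·β' ≈ -12.0557 ∉ [0.1, 1.1) ⇒ out
candidate 4: (m,n)=(6,24) → π∥ = 6+24·β ≈ 107.6656, π⊥ = 6+24·β' ≈ 0.3344 ∈ [0.1, 1.1) ⇒ IN Λ
candidate 5: (m,n)=(5,15) → π∥ = 5+15·β ≈ 68.5410, π⊥ = 5+15·β' ≈ 1.4590 ∉ [0.1, 1.1) ⇒ out
candidate 6: (m,n)=(1,-1) → π∥ = 1-1·β ≈ -3.2361, π⊥ = 1-1·β' ≈ 1.2361 ∉ [0.1, 1.1) ⇒ out
candidate 7: (m,n)=(6,19) → π∥ = 6+19·β ≈ 86.4853, π⊥ = 6+19·β' ≈ 1.5147 ∉ [0.1, 1.1) ⇒ out
candidate 8: (m,n)=(-6,-22) → π∥ = -6-22·β ≈ -99.1935, π⊥ = -6-22·β' ≈ -0.8065 ∉ [0.1, 1.1) ⇒ out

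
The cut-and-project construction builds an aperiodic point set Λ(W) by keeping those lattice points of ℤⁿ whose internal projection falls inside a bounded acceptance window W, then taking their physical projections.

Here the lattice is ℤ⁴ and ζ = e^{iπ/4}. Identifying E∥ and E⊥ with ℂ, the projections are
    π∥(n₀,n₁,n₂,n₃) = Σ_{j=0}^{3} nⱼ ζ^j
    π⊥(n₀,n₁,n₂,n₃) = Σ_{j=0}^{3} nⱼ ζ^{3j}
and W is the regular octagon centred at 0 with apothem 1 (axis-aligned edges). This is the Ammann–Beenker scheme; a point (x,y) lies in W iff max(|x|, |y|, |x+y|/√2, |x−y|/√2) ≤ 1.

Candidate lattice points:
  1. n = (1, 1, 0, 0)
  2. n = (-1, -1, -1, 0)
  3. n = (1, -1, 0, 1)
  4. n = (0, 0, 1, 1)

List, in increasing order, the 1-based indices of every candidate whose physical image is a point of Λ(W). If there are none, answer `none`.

1, 2, 4

With ζ = e^{iπ/4} the internal vectors are ζ^0,ζ^3,ζ^6,ζ^9.
#1 (1, 1, 0, 0): internal (0.292893, 0.707107); octagon support 0.707107 vs apothem 1 → ∈ W
#2 (-1, -1, -1, 0): internal (-0.292893, 0.292893); octagon support 0.414214 vs apothem 1 → ∈ W
#3 (1, -1, 0, 1): internal (2.414214, 0.000000); octagon support 2.414214 vs apothem 1 → ∉ W
#4 (0, 0, 1, 1): internal (0.707107, -0.292893); octagon support 0.707107 vs apothem 1 → ∈ W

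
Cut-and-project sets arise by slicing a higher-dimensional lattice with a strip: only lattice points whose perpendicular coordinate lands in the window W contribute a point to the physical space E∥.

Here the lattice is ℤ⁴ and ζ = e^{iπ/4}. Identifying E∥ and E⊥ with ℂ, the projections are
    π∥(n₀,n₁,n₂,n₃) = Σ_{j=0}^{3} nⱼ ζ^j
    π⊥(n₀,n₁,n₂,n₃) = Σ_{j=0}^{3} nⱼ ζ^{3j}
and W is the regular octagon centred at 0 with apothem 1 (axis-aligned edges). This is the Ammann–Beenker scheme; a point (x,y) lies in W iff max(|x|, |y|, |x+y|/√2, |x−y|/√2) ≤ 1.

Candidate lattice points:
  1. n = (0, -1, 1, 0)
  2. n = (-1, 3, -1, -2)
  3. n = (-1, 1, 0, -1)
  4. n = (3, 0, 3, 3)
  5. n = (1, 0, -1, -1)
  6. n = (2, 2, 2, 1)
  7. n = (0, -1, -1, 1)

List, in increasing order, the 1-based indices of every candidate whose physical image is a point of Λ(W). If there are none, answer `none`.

With ζ = e^{iπ/4} the internal vectors are ζ^0,ζ^3,ζ^6,ζ^9.
candidate 1: n = (0, -1, 1, 0) → π⊥ ≈ (+0.7071, -1.7071); max(|x|,|y|,|x±y|/√2) = 1.7071 > 1 ⇒ ∉ W
candidate 2: n = (-1, 3, -1, -2) → π⊥ ≈ (-4.5355, +1.7071); max(|x|,|y|,|x±y|/√2) = 4.5355 > 1 ⇒ ∉ W
candidate 3: n = (-1, 1, 0, -1) → π⊥ ≈ (-2.4142, +0.0000); max(|x|,|y|,|x±y|/√2) = 2.4142 > 1 ⇒ ∉ W
candidate 4: n = (3, 0, 3, 3) → π⊥ ≈ (+5.1213, -0.8787); max(|x|,|y|,|x±y|/√2) = 5.1213 > 1 ⇒ ∉ W
candidate 5: n = (1, 0, -1, -1) → π⊥ ≈ (+0.2929, +0.2929); max(|x|,|y|,|x±y|/√2) = 0.4142 ≤ 1 ⇒ ∈ W
candidate 6: n = (2, 2, 2, 1) → π⊥ ≈ (+1.2929, +0.1213); max(|x|,|y|,|x±y|/√2) = 1.2929 > 1 ⇒ ∉ W
candidate 7: n = (0, -1, -1, 1) → π⊥ ≈ (+1.4142, +1.0000); max(|x|,|y|,|x±y|/√2) = 1.7071 > 1 ⇒ ∉ W

5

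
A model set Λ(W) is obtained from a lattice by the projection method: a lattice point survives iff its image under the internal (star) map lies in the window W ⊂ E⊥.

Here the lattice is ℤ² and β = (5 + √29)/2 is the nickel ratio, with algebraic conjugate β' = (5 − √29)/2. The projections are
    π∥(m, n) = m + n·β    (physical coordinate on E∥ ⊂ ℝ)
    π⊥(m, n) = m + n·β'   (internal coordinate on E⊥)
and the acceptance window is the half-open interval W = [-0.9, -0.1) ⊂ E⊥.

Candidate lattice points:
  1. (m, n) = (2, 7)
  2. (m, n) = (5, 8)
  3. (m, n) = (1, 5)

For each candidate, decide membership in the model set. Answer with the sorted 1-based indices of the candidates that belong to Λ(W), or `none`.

none

β' = (5−√29)/2 ≈ -0.1926.
candidate 1: (m,n)=(2,7) → π∥ = 2+7·β ≈ 38.3481, π⊥ = 2+7·β' ≈ 0.6519 ∉ [-0.9, -0.1) ⇒ out
candidate 2: (m,n)=(5,8) → π∥ = 5+8·β ≈ 46.5407, π⊥ = 5+8·β' ≈ 3.4593 ∉ [-0.9, -0.1) ⇒ out
candidate 3: (m,n)=(1,5) → π∥ = 1+5·β ≈ 26.9629, π⊥ = 1+5·β' ≈ 0.0371 ∉ [-0.9, -0.1) ⇒ out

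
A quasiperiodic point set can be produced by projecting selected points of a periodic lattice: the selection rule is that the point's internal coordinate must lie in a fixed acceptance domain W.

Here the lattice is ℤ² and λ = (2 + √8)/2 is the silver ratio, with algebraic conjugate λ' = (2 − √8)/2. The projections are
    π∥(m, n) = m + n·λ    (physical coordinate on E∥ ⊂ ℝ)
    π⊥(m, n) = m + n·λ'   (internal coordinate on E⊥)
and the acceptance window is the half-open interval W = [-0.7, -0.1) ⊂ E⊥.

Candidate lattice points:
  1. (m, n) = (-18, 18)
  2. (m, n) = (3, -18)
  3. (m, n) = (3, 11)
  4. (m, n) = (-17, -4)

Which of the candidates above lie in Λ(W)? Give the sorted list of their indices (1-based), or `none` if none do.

none

λ' = (2−√8)/2 ≈ -0.4142.
#1 (-18,18): internal coord -18 + (18)·λ' = -25.4558; -25.4558 ∉ [-0.7, -0.1) → out
#2 (3,-18): internal coord 3 + (-18)·λ' = +10.4558; +10.4558 ∉ [-0.7, -0.1) → out
#3 (3,11): internal coord 3 + (11)·λ' = -1.5563; -1.5563 ∉ [-0.7, -0.1) → out
#4 (-17,-4): internal coord -17 + (-4)·λ' = -15.3431; -15.3431 ∉ [-0.7, -0.1) → out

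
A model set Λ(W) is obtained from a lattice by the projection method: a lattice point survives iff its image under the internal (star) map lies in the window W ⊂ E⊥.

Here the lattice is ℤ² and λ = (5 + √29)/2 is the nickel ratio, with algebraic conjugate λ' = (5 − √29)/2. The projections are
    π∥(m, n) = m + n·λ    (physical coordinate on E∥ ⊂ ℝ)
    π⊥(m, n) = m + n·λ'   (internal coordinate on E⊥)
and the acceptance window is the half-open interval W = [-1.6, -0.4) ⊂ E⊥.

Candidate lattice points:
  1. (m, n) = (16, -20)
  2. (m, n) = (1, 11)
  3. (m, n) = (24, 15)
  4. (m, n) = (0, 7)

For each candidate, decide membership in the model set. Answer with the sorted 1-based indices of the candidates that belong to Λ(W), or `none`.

2, 4

λ' = (5−√29)/2 ≈ -0.1926.
[1] lift (16,-20): star map gives 19.8516; window check -1.6 ≤ 19.8516 < -0.4 is false → out
[2] lift (1,11): star map gives -1.1184; window check -1.6 ≤ -1.1184 < -0.4 is true → IN Λ
[3] lift (24,15): star map gives 21.1113; window check -1.6 ≤ 21.1113 < -0.4 is false → out
[4] lift (0,7): star map gives -1.3481; window check -1.6 ≤ -1.3481 < -0.4 is true → IN Λ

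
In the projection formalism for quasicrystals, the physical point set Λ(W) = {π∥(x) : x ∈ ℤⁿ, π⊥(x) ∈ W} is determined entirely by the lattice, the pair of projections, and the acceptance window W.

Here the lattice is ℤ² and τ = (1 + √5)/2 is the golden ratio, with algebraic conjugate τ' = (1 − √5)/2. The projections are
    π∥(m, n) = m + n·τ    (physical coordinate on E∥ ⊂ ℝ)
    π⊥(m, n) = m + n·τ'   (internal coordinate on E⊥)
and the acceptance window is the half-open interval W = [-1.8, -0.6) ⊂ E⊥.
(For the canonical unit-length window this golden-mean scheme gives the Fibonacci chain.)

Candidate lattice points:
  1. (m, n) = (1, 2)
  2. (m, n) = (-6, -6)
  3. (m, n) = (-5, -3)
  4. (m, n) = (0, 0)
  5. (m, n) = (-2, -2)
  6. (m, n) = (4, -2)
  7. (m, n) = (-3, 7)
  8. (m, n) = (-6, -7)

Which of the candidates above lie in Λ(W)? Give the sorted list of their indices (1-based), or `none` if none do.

τ' = (1−√5)/2 ≈ -0.61803.
candidate 1: (m,n)=(1,2) → π∥ = 1+2·τ ≈ 4.23607, π⊥ = 1+2·τ' ≈ -0.23607 ∉ [-1.8, -0.6) ⇒ out
candidate 2: (m,n)=(-6,-6) → π∥ = -6-6·τ ≈ -15.70820, π⊥ = -6-6·τ' ≈ -2.29180 ∉ [-1.8, -0.6) ⇒ out
candidate 3: (m,n)=(-5,-3) → π∥ = -5-3·τ ≈ -9.85410, π⊥ = -5-3·τ' ≈ -3.14590 ∉ [-1.8, -0.6) ⇒ out
candidate 4: (m,n)=(0,0) → π∥ = 0+0·τ ≈ 0.00000, π⊥ = 0+0·τ' ≈ 0.00000 ∉ [-1.8, -0.6) ⇒ out
candidate 5: (m,n)=(-2,-2) → π∥ = -2-2·τ ≈ -5.23607, π⊥ = -2-2·τ' ≈ -0.76393 ∈ [-1.8, -0.6) ⇒ IN Λ
candidate 6: (m,n)=(4,-2) → π∥ = 4-2·τ ≈ 0.76393, π⊥ = 4-2·τ' ≈ 5.23607 ∉ [-1.8, -0.6) ⇒ out
candidate 7: (m,n)=(-3,7) → π∥ = -3+7·τ ≈ 8.32624, π⊥ = -3+7·τ' ≈ -7.32624 ∉ [-1.8, -0.6) ⇒ out
candidate 8: (m,n)=(-6,-7) → π∥ = -6-7·τ ≈ -17.32624, π⊥ = -6-7·τ' ≈ -1.67376 ∈ [-1.8, -0.6) ⇒ IN Λ

5, 8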